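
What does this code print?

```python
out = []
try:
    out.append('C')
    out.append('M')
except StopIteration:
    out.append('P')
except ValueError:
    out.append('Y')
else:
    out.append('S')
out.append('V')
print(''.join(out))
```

Execution trace: 'C' (try body) → 'M' (try body, no exception) → 'S' (else) → 'V' (after the try/except). Output: CMSV

Answer: CMSV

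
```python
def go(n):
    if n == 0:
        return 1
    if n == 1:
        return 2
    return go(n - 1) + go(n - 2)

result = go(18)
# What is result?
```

Build up from base cases: go(0)=1, go(1)=2, go(2)=3, go(3)=5, go(4)=8, go(5)=13, go(6)=21, ..., go(18)=6765

Answer: 6765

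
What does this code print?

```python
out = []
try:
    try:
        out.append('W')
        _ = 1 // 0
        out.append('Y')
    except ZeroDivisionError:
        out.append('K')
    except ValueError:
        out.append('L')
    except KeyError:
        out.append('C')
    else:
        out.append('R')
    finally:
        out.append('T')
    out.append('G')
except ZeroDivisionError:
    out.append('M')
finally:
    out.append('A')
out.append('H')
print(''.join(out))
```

Execution trace: 'W' (inner try body) → 'K' (inner except ZeroDivisionError) → 'T' (inner finally) → 'G' (try body, no exception) → 'A' (finally) → 'H' (after the try/except). Output: WKTGAH

Answer: WKTGAH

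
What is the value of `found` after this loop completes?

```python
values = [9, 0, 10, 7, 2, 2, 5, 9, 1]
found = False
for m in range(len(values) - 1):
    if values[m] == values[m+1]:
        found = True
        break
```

Check consecutive duplicates in [9, 0, 10, 7, 2, 2, 5, 9, 1]
`found` takes the values: False → True

Answer: True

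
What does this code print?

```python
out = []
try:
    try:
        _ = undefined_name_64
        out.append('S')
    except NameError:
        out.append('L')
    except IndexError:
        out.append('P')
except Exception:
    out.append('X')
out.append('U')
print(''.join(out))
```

Execution trace: 'L' (inner except NameError) → 'U' (after the try/except). Output: LU

Answer: LU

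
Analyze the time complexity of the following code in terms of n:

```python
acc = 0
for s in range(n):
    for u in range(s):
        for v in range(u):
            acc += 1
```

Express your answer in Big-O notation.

Each loop level contributes: n × n × n. Multiplying the contributions gives O(n^3).

Answer: O(n^3)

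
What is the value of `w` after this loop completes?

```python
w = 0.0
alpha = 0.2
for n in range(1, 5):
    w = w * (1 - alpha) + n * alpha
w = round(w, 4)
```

Moving average with lr=0.2
`w` takes the values: 0.0 → 0.2 → 0.56 → 1.048 → 1.6384

Answer: 1.6384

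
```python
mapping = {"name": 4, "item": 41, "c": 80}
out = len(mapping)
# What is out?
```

Trace:
`mapping = {"name": 4, "item": 41, "c": 80}` → mapping = {'name': 4, 'item': 41, 'c': 80}
`out = len(mapping)` → out = 3
So out = 3

Answer: 3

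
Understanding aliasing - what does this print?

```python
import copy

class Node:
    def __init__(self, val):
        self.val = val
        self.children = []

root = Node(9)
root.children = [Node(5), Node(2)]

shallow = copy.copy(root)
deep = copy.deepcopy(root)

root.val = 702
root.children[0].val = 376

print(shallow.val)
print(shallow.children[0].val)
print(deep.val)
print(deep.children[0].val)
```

Key concept: deep copy with custom objects.
Step by step:
`root = Node(9)` → root = Node(val=9, children=[])
`root.children = [Node(5), Node(2)]` → root = Node(val=9, children=[Node(val=5, children=[]), Node(val=2, children=[])])
`shallow = copy.copy(root)` → shallow = Node(val=9, children=[Node(val=5, children=[]), Node(val=2, children=[])])
`deep = copy.deepcopy(root)` → deep = Node(val=9, children=[Node(val=5, children=[]), Node(val=2, children=[])])
`root.val = 702` → root = Node(val=702, children=[Node(val=5, children=[]), Node(val=2, children=[])])
`root.children[0].val = 376` → root = Node(val=702, children=[Node(val=376, children=[]), Node(val=2, children=[])]); shallow = Node(val=9, children=[Node(val=376, children=[]), Node(val=2, children=[])])
`print(shallow.val)` → prints 9
`print(shallow.children[0].val)` → prints 376
`print(deep.val)` → prints 9
`print(deep.children[0].val)` → prints 5

Answer:
9
376
9
5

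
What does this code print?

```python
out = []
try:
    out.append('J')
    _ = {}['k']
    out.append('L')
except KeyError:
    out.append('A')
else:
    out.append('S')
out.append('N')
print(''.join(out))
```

Execution trace: 'J' (try body) → 'A' (except KeyError) → 'N' (after the try/except). Output: JAN

Answer: JAN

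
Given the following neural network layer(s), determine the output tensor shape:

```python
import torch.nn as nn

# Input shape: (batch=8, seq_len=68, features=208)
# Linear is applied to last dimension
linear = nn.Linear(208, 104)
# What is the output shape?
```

Input: (8, 68, 208) -> Output: (8, 68, 104)

Answer: (8, 68, 104)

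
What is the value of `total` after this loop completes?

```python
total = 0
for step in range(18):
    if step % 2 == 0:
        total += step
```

Sum of even numbers 0 to 17
`total` takes the values: 0 → 2 → 6 → 12 → 20 → 30 → 42 → 56 → 72

Answer: 72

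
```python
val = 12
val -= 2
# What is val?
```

Trace:
`val = 12` → val = 12
`val -= 2` → val = 10
So val = 10

Answer: 10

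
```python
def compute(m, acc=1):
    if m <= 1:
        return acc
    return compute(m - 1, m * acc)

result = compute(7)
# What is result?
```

Accumulator trace (n, acc): (7, 1) -> (6, 7) -> (5, 42) -> (4, 210) -> (3, 840) -> (2, 2520) -> (1, 5040) -> return 5040

Answer: 5040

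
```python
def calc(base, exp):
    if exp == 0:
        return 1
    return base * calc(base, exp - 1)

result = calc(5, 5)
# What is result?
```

calc(5, 5) = 5 * 5 * 5 * 5 * 5 = 3125

Answer: 3125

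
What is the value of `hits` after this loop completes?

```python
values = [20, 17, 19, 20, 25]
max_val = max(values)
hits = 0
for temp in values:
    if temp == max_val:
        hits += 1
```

Count of max value 25 in [20, 17, 19, 20, 25]
`hits` takes the values: 0 → 1

Answer: 1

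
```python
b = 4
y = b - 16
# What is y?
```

Trace:
`b = 4` → b = 4
`y = b - 16` → y = -12
So y = -12

Answer: -12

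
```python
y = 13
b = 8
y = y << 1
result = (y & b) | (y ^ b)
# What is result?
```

Trace:
`y = 13` → y = 13
`b = 8` → b = 8
`y = y << 1` → y = 26
`result = (y & b) | (y ^ b)` → result = 26
So result = 26

Answer: 26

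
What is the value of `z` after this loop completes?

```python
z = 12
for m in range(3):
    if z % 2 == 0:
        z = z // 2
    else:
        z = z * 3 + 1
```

Collatz-style transformation from 12
`z` takes the values: 12 → 6 → 3 → 10

Answer: 10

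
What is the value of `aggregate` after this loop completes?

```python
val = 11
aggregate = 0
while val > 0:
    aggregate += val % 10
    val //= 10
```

Sum digits of 11
`aggregate` takes the values: 0 → 1 → 2

Answer: 2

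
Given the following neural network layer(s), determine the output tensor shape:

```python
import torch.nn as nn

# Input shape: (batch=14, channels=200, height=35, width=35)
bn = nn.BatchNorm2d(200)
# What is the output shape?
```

Input: (14, 200, 35, 35) -> Output: (14, 200, 35, 35)

Answer: (14, 200, 35, 35)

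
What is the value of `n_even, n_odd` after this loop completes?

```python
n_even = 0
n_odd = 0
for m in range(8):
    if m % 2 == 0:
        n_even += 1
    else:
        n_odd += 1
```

Count evens and odds in range(8)
`n_even, n_odd` takes the values: (0, 0) → (1, 0) → (1, 1) → (2, 1) → (2, 2) → (3, 2) → (3, 3) → (4, 3) → (4, 4)

Answer: 4, 4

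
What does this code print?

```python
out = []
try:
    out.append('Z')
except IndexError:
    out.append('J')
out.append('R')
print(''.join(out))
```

Execution trace: 'Z' (try body, no exception) → 'R' (after the try/except). Output: ZR

Answer: ZR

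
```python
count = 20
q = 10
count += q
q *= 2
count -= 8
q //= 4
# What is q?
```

Trace:
`count = 20` → count = 20
`q = 10` → q = 10
`count += q` → count = 30
`q *= 2` → q = 20
`count -= 8` → count = 22
`q //= 4` → q = 5
So q = 5

Answer: 5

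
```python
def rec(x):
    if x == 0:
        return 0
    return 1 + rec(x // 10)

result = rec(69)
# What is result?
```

Count of digits of 69: 2

Answer: 2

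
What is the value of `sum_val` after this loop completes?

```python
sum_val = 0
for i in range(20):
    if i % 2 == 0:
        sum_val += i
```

Sum of even numbers 0 to 19
`sum_val` takes the values: 0 → 2 → 6 → 12 → 20 → 30 → 42 → 56 → 72 → 90

Answer: 90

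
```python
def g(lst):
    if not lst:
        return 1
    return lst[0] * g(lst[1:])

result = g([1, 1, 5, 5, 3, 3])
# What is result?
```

Product over [1, 1, 5, 5, 3, 3] = 1 * 1 * 5 * 5 * 3 * 3 = 225

Answer: 225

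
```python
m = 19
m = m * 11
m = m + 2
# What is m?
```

Trace:
`m = 19` → m = 19
`m = m * 11` → m = 209
`m = m + 2` → m = 211
So m = 211

Answer: 211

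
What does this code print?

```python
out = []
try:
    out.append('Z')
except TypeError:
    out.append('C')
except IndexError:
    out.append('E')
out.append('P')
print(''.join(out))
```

Execution trace: 'Z' (try body, no exception) → 'P' (after the try/except). Output: ZP

Answer: ZP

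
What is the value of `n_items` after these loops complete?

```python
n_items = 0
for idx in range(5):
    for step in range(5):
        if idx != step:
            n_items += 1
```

5² - 5 (exclude diagonal)
`n_items` takes the values: 0 → 1 → 2 → 3 → 4 → 5 → 6 → 7 → 8 → 9 → 10 → 11 → 12 → 13 → 14 → 15 → 16 → 17 → 18 → 19 → 20

Answer: 20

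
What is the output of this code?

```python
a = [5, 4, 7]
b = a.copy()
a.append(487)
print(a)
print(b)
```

Key concept: list.copy() creates independent copy.
Step by step:
`a = [5, 4, 7]` → a = [5, 4, 7]
`b = a.copy()` → b = [5, 4, 7]
`a.append(487)` → a = [5, 4, 7, 487]
`print(a)` → prints [5, 4, 7, 487]
`print(b)` → prints [5, 4, 7]

Answer:
[5, 4, 7, 487]
[5, 4, 7]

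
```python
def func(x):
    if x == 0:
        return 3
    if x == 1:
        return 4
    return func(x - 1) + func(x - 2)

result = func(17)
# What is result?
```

Build up from base cases: func(0)=3, func(1)=4, func(2)=7, func(3)=11, func(4)=18, func(5)=29, func(6)=47, ..., func(17)=9349

Answer: 9349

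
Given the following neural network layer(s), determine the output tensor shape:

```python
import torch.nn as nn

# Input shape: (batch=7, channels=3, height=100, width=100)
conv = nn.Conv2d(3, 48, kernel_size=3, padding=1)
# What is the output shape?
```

Input: (7, 3, 100, 100) -> Output: (7, 48, 100, 100)

Answer: (7, 48, 100, 100)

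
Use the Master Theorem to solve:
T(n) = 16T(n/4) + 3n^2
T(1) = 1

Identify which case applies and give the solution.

a=16, b=4, f(n)=3n^2. log_4(16) = 2. Since c=2 = 2, Case 2 applies: T(n) = Θ(n^log_b(a) · log n) = O(n^2 log n).

Answer: O(n^2 log n) - Case 2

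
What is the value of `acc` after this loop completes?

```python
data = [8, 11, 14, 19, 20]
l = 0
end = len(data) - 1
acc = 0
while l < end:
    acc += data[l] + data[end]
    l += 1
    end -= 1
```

Sum of pairs from ends
`acc` takes the values: 0 → 28 → 58

Answer: 58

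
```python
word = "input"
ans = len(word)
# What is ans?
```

Trace:
`word = "input"` → word = 'input'
`ans = len(word)` → ans = 5
So ans = 5

Answer: 5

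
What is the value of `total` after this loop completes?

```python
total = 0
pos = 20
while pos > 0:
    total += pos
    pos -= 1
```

Sum 20 down to 1
`total` takes the values: 0 → 20 → 39 → 57 → 74 → 90 → 105 → 119 → 132 → 144 → 155 → 165 → 174 → 182 → 189 → 195 → 200 → 204 → 207 → 209 → 210

Answer: 210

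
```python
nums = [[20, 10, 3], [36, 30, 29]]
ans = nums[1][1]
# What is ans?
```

Trace:
`nums = [[20, 10, 3], [36, 30, 29]]` → nums = [[20, 10, 3], [36, 30, 29]]
`ans = nums[1][1]` → ans = 30
So ans = 30

Answer: 30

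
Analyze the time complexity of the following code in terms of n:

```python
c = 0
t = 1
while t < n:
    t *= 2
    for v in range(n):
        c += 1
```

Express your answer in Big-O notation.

Each loop level contributes: log n × n. Multiplying the contributions gives O(n log n).

Answer: O(n log n)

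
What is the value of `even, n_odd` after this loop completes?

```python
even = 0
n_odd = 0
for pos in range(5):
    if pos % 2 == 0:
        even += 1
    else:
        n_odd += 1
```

Count evens and odds in range(5)
`even, n_odd` takes the values: (0, 0) → (1, 0) → (1, 1) → (2, 1) → (2, 2) → (3, 2)

Answer: 3, 2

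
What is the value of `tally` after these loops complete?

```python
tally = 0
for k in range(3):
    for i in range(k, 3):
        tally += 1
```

Upper triangle: 3 + 2 + ... + 1
`tally` takes the values: 0 → 1 → 2 → 3 → 4 → 5 → 6

Answer: 6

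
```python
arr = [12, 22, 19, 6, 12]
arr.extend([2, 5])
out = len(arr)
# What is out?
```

Trace:
`arr = [12, 22, 19, 6, 12]` → arr = [12, 22, 19, 6, 12]
`arr.extend([2, 5])` → arr = [12, 22, 19, 6, 12, 2, 5]
`out = len(arr)` → out = 7
So out = 7

Answer: 7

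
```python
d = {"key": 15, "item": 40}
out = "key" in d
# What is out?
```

Trace:
`d = {"key": 15, "item": 40}` → d = {'key': 15, 'item': 40}
`out = "key" in d` → out = True
So out = True

Answer: True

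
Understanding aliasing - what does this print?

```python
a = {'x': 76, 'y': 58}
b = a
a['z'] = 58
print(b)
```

Key concept: dict aliasing.
Step by step:
`a = {'x': 76, 'y': 58}` → a = {'x': 76, 'y': 58}
`b = a` → b = {'x': 76, 'y': 58} (same object as a)
`a['z'] = 58` → a = {'x': 76, 'y': 58, 'z': 58} (same object as b); b = {'x': 76, 'y': 58, 'z': 58} (same object as a)
`print(b)` → prints {'x': 76, 'y': 58, 'z': 58}

Answer: {'x': 76, 'y': 58, 'z': 58}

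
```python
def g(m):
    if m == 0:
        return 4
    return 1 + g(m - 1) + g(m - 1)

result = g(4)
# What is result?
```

g(m) = 1 + 2·g(m-1), g(0)=4. Closed form: (4+1)·2^4 - 1 = 79.

Answer: 79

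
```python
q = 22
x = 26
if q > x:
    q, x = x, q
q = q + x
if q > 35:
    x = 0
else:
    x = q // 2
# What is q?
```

Trace:
`q = 22` → q = 22
`x = 26` → x = 26
`if q > x: ...` → q > x is False → no variable changes
`q = q + x` → q = 48
`if q > 35: ...` → q > 35 is True → x = 0
So q = 48

Answer: 48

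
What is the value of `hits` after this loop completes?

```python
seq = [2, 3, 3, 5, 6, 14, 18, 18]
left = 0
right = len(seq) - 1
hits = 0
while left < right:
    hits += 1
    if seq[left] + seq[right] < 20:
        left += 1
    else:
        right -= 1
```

Steps to find pair summing to 20
`hits` takes the values: 0 → 1 → 2 → 3 → 4 → 5 → 6 → 7

Answer: 7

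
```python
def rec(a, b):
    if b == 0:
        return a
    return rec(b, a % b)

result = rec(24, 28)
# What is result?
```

rec(24, 28) -> rec(28, 24) -> rec(24, 4) -> rec(4, 0) -> 4

Answer: 4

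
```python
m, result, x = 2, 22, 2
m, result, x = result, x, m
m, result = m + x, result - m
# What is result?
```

Trace:
`m, result, x = 2, 22, 2` → m = 2; result = 22; x = 2
`m, result, x = result, x, m` → m = 22; result = 2; x = 2
`m, result = m + x, result - m` → m = 24; result = -20
So result = -20

Answer: -20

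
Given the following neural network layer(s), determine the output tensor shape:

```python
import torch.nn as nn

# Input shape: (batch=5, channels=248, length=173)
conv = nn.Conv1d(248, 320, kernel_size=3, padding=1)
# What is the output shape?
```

Input: (5, 248, 173) -> Output: (5, 320, 173)

Answer: (5, 320, 173)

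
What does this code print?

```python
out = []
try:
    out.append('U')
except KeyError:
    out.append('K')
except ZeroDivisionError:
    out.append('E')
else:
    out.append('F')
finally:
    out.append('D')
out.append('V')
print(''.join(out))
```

Execution trace: 'U' (try body, no exception) → 'F' (else) → 'D' (finally) → 'V' (after the try/except). Output: UFDV

Answer: UFDV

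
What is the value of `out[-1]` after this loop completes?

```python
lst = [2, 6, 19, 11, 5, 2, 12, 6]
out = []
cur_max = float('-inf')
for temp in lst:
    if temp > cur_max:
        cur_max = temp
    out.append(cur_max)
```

Running max ends at 19
`out` takes the values: [] → [2] → [2, 6] → [2, 6, 19] → [2, 6, 19, 19] → [2, 6, 19, 19, 19] → [2, 6, 19, 19, 19, 19] → [2, 6, 19, 19, 19, 19, 19] → [2, 6, 19, 19, 19, 19, 19, 19]
So `out[-1]` = 19

Answer: 19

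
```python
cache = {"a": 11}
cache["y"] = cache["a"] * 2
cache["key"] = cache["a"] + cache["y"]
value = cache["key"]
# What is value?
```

Trace:
`cache = {"a": 11}` → cache = {'a': 11}
`cache["y"] = cache["a"] * 2` → cache = {'a': 11, 'y': 22}
`cache["key"] = cache["a"] + cache["y"]` → cache = {'a': 11, 'y': 22, 'key': 33}
`value = cache["key"]` → value = 33
So value = 33

Answer: 33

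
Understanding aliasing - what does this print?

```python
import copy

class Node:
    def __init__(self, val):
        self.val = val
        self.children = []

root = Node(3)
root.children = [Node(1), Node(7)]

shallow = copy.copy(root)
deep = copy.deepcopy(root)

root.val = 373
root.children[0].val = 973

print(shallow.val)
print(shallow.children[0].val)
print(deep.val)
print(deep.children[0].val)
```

Key concept: deep copy with custom objects.
Step by step:
`root = Node(3)` → root = Node(val=3, children=[])
`root.children = [Node(1), Node(7)]` → root = Node(val=3, children=[Node(val=1, children=[]), Node(val=7, children=[])])
`shallow = copy.copy(root)` → shallow = Node(val=3, children=[Node(val=1, children=[]), Node(val=7, children=[])])
`deep = copy.deepcopy(root)` → deep = Node(val=3, children=[Node(val=1, children=[]), Node(val=7, children=[])])
`root.val = 373` → root = Node(val=373, children=[Node(val=1, children=[]), Node(val=7, children=[])])
`root.children[0].val = 973` → root = Node(val=373, children=[Node(val=973, children=[]), Node(val=7, children=[])]); shallow = Node(val=3, children=[Node(val=973, children=[]), Node(val=7, children=[])])
`print(shallow.val)` → prints 3
`print(shallow.children[0].val)` → prints 973
`print(deep.val)` → prints 3
`print(deep.children[0].val)` → prints 1

Answer:
3
973
3
1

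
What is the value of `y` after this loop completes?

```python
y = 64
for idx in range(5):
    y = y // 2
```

Halve 5 times: 64 // 2^5 = 2
`y` takes the values: 64 → 32 → 16 → 8 → 4 → 2

Answer: 2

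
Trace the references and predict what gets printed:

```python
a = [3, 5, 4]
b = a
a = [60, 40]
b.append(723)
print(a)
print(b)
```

Key concept: rebinding vs mutation: a is rebound to a new list, b still points at the original.
Step by step:
`a = [3, 5, 4]` → a = [3, 5, 4]
`b = a` → b = [3, 5, 4] (same object as a)
`a = [60, 40]` → a = [60, 40]
`b.append(723)` → b = [3, 5, 4, 723]
`print(a)` → prints [60, 40]
`print(b)` → prints [3, 5, 4, 723]

Answer:
[60, 40]
[3, 5, 4, 723]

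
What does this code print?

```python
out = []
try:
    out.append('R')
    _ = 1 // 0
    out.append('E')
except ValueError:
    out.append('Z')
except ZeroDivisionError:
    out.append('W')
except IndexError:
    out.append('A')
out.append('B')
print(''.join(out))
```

Execution trace: 'R' (try body) → 'W' (except ZeroDivisionError) → 'B' (after the try/except). Output: RWB

Answer: RWB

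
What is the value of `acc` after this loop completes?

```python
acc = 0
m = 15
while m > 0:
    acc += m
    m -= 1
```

Sum 15 down to 1
`acc` takes the values: 0 → 15 → 29 → 42 → 54 → 65 → 75 → 84 → 92 → 99 → 105 → 110 → 114 → 117 → 119 → 120

Answer: 120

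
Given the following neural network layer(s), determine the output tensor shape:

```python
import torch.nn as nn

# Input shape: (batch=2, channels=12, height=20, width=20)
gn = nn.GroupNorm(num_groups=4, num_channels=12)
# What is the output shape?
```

Input: (2, 12, 20, 20) -> Output: (2, 12, 20, 20)

Answer: (2, 12, 20, 20)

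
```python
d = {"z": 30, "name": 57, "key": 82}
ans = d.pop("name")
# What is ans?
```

Trace:
`d = {"z": 30, "name": 57, "key": 82}` → d = {'z': 30, 'name': 57, 'key': 82}
`ans = d.pop("name")` → d = {'z': 30, 'key': 82}; ans = 57
So ans = 57

Answer: 57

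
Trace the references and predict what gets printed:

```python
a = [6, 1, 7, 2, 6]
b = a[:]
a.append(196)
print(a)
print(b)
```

Key concept: slice [:] creates copy.
Step by step:
`a = [6, 1, 7, 2, 6]` → a = [6, 1, 7, 2, 6]
`b = a[:]` → b = [6, 1, 7, 2, 6]
`a.append(196)` → a = [6, 1, 7, 2, 6, 196]
`print(a)` → prints [6, 1, 7, 2, 6, 196]
`print(b)` → prints [6, 1, 7, 2, 6]

Answer:
[6, 1, 7, 2, 6, 196]
[6, 1, 7, 2, 6]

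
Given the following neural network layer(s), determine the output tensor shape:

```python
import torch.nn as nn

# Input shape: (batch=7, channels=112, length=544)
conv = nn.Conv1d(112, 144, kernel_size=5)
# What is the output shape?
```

Input: (7, 112, 544) -> Output: (7, 144, 540)

Answer: (7, 144, 540)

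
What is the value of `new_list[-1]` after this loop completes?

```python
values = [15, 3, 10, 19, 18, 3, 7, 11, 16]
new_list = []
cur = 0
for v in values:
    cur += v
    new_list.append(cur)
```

Cumulative sum ends at 102
`new_list` takes the values: [] → [15] → [15, 18] → [15, 18, 28] → [15, 18, 28, 47] → [15, 18, 28, 47, 65] → [15, 18, 28, 47, 65, 68] → [15, 18, 28, 47, 65, 68, 75] → [15, 18, 28, 47, 65, 68, 75, 86] → [15, 18, 28, 47, 65, 68, 75, 86, 102]
So `new_list[-1]` = 102

Answer: 102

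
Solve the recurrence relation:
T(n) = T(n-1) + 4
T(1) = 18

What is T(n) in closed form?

Unrolling: T(n) = T(1) + 4·(n-1) = 18 + 4(n-1) = 4n + 14.

Answer: T(n) = 4n + 14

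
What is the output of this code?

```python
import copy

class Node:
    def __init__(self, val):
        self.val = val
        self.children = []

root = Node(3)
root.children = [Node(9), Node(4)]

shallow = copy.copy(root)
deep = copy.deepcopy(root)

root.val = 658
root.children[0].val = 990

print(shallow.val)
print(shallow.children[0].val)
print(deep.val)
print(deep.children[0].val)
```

Key concept: deep copy with custom objects.
Step by step:
`root = Node(3)` → root = Node(val=3, children=[])
`root.children = [Node(9), Node(4)]` → root = Node(val=3, children=[Node(val=9, children=[]), Node(val=4, children=[])])
`shallow = copy.copy(root)` → shallow = Node(val=3, children=[Node(val=9, children=[]), Node(val=4, children=[])])
`deep = copy.deepcopy(root)` → deep = Node(val=3, children=[Node(val=9, children=[]), Node(val=4, children=[])])
`root.val = 658` → root = Node(val=658, children=[Node(val=9, children=[]), Node(val=4, children=[])])
`root.children[0].val = 990` → root = Node(val=658, children=[Node(val=990, children=[]), Node(val=4, children=[])]); shallow = Node(val=3, children=[Node(val=990, children=[]), Node(val=4, children=[])])
`print(shallow.val)` → prints 3
`print(shallow.children[0].val)` → prints 990
`print(deep.val)` → prints 3
`print(deep.children[0].val)` → prints 9

Answer:
3
990
3
9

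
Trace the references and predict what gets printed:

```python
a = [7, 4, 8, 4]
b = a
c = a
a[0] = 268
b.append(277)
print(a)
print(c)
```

Key concept: multiple aliases.
Step by step:
`a = [7, 4, 8, 4]` → a = [7, 4, 8, 4]
`b = a` → b = [7, 4, 8, 4] (same object as a)
`c = a` → c = [7, 4, 8, 4] (same object as a, b)
`a[0] = 268` → a = [268, 4, 8, 4] (same object as b, c); b = [268, 4, 8, 4] (same object as a, c); c = [268, 4, 8, 4] (same object as a, b)
`b.append(277)` → a = [268, 4, 8, 4, 277] (same object as b, c); b = [268, 4, 8, 4, 277] (same object as a, c); c = [268, 4, 8, 4, 277] (same object as a, b)
`print(a)` → prints [268, 4, 8, 4, 277]
`print(c)` → prints [268, 4, 8, 4, 277]

Answer:
[268, 4, 8, 4, 277]
[268, 4, 8, 4, 277]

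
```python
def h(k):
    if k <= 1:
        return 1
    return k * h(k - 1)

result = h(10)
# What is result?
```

h(10) = 10 * 9 * 8 * 7 * 6 * 5 * 4 * 3 * 2 * 1 = 3628800

Answer: 3628800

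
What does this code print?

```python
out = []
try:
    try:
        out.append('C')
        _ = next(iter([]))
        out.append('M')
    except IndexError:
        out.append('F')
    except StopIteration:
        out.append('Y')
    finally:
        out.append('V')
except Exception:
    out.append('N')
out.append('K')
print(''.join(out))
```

Execution trace: 'C' (inner try body) → 'Y' (inner except StopIteration) → 'V' (inner finally) → 'K' (after the try/except). Output: CYVK

Answer: CYVK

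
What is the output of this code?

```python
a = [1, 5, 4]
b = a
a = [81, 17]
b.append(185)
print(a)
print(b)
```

Key concept: rebinding vs mutation: a is rebound to a new list, b still points at the original.
Step by step:
`a = [1, 5, 4]` → a = [1, 5, 4]
`b = a` → b = [1, 5, 4] (same object as a)
`a = [81, 17]` → a = [81, 17]
`b.append(185)` → b = [1, 5, 4, 185]
`print(a)` → prints [81, 17]
`print(b)` → prints [1, 5, 4, 185]

Answer:
[81, 17]
[1, 5, 4, 185]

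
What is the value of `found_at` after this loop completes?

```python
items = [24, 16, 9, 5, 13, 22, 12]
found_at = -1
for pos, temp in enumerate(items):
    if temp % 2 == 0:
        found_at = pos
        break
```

First even number index in [24, 16, 9, 5, 13, 22, 12]
`found_at` takes the values: -1 → 0

Answer: 0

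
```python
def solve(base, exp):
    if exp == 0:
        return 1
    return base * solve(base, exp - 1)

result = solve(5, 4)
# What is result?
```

solve(5, 4) = 5 * 5 * 5 * 5 = 625

Answer: 625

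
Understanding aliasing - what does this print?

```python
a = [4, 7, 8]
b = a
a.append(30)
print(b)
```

Key concept: basic list aliasing.
Step by step:
`a = [4, 7, 8]` → a = [4, 7, 8]
`b = a` → b = [4, 7, 8] (same object as a)
`a.append(30)` → a = [4, 7, 8, 30] (same object as b); b = [4, 7, 8, 30] (same object as a)
`print(b)` → prints [4, 7, 8, 30]

Answer: [4, 7, 8, 30]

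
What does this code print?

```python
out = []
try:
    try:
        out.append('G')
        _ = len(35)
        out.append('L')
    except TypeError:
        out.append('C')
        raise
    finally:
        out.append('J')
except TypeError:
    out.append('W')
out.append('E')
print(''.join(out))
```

Execution trace: 'G' (inner try body) → 'C' (inner except TypeError) → 'J' (inner finally) → 'W' (outer except TypeError) → 'E' (after the try/except). Output: GCJWE

Answer: GCJWE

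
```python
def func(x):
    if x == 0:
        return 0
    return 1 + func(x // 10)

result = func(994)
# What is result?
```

Count of digits of 994: 3

Answer: 3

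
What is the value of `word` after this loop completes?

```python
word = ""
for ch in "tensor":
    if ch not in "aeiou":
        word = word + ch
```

Remove vowels from 'tensor'
`word` takes the values: "" → "t" → "tn" → "tns" → "tnsr"

Answer: "tnsr"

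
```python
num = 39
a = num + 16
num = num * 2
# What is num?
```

Trace:
`num = 39` → num = 39
`a = num + 16` → a = 55
`num = num * 2` → num = 78
So num = 78

Answer: 78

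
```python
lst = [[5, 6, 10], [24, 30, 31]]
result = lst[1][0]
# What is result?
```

Trace:
`lst = [[5, 6, 10], [24, 30, 31]]` → lst = [[5, 6, 10], [24, 30, 31]]
`result = lst[1][0]` → result = 24
So result = 24

Answer: 24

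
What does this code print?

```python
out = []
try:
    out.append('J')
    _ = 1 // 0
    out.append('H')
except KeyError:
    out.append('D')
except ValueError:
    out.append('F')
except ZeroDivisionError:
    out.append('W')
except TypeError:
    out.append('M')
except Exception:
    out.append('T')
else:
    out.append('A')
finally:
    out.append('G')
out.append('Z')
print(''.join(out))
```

Execution trace: 'J' (try body) → 'W' (except ZeroDivisionError) → 'G' (finally) → 'Z' (after the try/except). Output: JWGZ

Answer: JWGZ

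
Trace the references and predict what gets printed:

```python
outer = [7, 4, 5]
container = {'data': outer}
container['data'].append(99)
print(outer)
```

Key concept: dict holds reference to list.
Step by step:
`outer = [7, 4, 5]` → outer = [7, 4, 5]
`container = {'data': outer}` → container = {'data': [7, 4, 5]}
`container['data'].append(99)` → outer = [7, 4, 5, 99]; container = {'data': [7, 4, 5, 99]}
`print(outer)` → prints [7, 4, 5, 99]

Answer: [7, 4, 5, 99]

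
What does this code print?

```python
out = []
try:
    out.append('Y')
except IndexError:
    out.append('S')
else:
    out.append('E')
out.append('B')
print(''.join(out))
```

Execution trace: 'Y' (try body, no exception) → 'E' (else) → 'B' (after the try/except). Output: YEB

Answer: YEB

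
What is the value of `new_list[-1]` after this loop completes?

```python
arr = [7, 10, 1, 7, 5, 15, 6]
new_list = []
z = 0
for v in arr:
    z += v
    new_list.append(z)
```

Cumulative sum ends at 51
`new_list` takes the values: [] → [7] → [7, 17] → [7, 17, 18] → [7, 17, 18, 25] → [7, 17, 18, 25, 30] → [7, 17, 18, 25, 30, 45] → [7, 17, 18, 25, 30, 45, 51]
So `new_list[-1]` = 51

Answer: 51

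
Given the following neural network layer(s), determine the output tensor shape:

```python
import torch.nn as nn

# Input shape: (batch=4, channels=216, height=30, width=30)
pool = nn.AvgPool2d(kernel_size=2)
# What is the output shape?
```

Input: (4, 216, 30, 30) -> Output: (4, 216, 15, 15)

Answer: (4, 216, 15, 15)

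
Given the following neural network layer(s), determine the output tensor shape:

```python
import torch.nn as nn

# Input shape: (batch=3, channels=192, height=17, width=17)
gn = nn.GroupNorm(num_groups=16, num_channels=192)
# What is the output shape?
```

Input: (3, 192, 17, 17) -> Output: (3, 192, 17, 17)

Answer: (3, 192, 17, 17)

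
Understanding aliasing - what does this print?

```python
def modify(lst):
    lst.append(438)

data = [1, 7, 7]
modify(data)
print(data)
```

Key concept: function modifies passed list.
Step by step:
`data = [1, 7, 7]` → data = [1, 7, 7]
`modify(data)` → data = [1, 7, 7, 438]
`print(data)` → prints [1, 7, 7, 438]

Answer: [1, 7, 7, 438]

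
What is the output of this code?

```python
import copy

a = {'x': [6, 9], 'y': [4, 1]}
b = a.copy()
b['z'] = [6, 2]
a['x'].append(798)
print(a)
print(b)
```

Key concept: shallow copy of dict with mutable values.
Step by step:
`a = {'x': [6, 9], 'y': [4, 1]}` → a = {'x': [6, 9], 'y': [4, 1]}
`b = a.copy()` → b = {'x': [6, 9], 'y': [4, 1]}
`b['z'] = [6, 2]` → b = {'x': [6, 9], 'y': [4, 1], 'z': [6, 2]}
`a['x'].append(798)` → a = {'x': [6, 9, 798], 'y': [4, 1]}; b = {'x': [6, 9, 798], 'y': [4, 1], 'z': [6, 2]}
`print(a)` → prints {'x': [6, 9, 798], 'y': [4, 1]}
`print(b)` → prints {'x': [6, 9, 798], 'y': [4, 1], 'z': [6, 2]}

Answer:
{'x': [6, 9, 798], 'y': [4, 1]}
{'x': [6, 9, 798], 'y': [4, 1], 'z': [6, 2]}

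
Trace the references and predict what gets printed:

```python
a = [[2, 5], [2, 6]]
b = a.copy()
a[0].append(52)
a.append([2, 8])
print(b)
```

Key concept: shallow copy with nested lists.
Step by step:
`a = [[2, 5], [2, 6]]` → a = [[2, 5], [2, 6]]
`b = a.copy()` → b = [[2, 5], [2, 6]]
`a[0].append(52)` → a = [[2, 5, 52], [2, 6]]; b = [[2, 5, 52], [2, 6]]
`a.append([2, 8])` → a = [[2, 5, 52], [2, 6], [2, 8]]
`print(b)` → prints [[2, 5, 52], [2, 6]]

Answer: [[2, 5, 52], [2, 6]]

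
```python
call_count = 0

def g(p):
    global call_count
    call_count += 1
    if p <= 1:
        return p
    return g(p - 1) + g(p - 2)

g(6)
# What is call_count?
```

Calls(p) = 1 + Calls(p-1) + Calls(p-2); Calls(0)=Calls(1)=1. For p=6 this gives 25.

Answer: 25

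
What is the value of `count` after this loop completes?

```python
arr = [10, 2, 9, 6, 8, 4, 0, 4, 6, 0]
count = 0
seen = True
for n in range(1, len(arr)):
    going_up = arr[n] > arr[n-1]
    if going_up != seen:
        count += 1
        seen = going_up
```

Count direction changes in [10, 2, 9, 6, 8, 4, 0, 4, 6, 0]
`count` takes the values: 0 → 1 → 2 → 3 → 4 → 5 → 6 → 7

Answer: 7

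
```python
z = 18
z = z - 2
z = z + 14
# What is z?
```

Trace:
`z = 18` → z = 18
`z = z - 2` → z = 16
`z = z + 14` → z = 30
So z = 30

Answer: 30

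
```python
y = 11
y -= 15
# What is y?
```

Trace:
`y = 11` → y = 11
`y -= 15` → y = -4
So y = -4

Answer: -4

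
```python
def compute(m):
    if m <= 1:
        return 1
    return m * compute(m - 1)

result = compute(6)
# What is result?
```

compute(6) = 6 * 5 * 4 * 3 * 2 * 1 = 720

Answer: 720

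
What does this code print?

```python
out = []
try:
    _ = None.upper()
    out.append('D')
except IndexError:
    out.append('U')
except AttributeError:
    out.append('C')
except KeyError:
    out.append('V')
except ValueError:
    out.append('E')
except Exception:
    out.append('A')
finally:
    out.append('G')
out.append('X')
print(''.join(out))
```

Execution trace: 'C' (except AttributeError) → 'G' (finally) → 'X' (after the try/except). Output: CGX

Answer: CGX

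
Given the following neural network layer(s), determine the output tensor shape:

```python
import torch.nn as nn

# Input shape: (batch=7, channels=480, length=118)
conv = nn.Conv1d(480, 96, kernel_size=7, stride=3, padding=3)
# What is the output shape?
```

Input: (7, 480, 118) -> Output: (7, 96, 40)

Answer: (7, 96, 40)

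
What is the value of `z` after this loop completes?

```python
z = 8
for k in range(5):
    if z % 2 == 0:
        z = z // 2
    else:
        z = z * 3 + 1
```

Collatz-style transformation from 8
`z` takes the values: 8 → 4 → 2 → 1 → 4 → 2

Answer: 2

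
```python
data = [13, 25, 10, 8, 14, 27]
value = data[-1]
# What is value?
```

Trace:
`data = [13, 25, 10, 8, 14, 27]` → data = [13, 25, 10, 8, 14, 27]
`value = data[-1]` → value = 27
So value = 27

Answer: 27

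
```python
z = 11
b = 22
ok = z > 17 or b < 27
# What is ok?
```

Trace:
`z = 11` → z = 11
`b = 22` → b = 22
`ok = z > 17 or b < 27` → ok = True
So ok = True

Answer: True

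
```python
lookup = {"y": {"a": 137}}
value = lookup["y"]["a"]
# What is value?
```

Trace:
`lookup = {"y": {"a": 137}}` → lookup = {'y': {'a': 137}}
`value = lookup["y"]["a"]` → value = 137
So value = 137

Answer: 137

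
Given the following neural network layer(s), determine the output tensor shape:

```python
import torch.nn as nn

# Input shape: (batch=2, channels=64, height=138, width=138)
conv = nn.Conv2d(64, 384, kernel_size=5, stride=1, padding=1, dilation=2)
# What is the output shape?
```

Input: (2, 64, 138, 138) -> Output: (2, 384, 132, 132)

Answer: (2, 384, 132, 132)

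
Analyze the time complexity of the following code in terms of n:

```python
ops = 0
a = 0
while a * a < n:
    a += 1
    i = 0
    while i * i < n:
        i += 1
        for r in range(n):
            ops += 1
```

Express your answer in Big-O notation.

Each loop level contributes: √n × √n × n. Multiplying the contributions gives O(n^2).

Answer: O(n^2)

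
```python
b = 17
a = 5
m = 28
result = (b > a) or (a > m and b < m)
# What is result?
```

Trace:
`b = 17` → b = 17
`a = 5` → a = 5
`m = 28` → m = 28
`result = (b > a) or (a > m and b < m)` → result = True
So result = True

Answer: True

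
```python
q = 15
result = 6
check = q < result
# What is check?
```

Trace:
`q = 15` → q = 15
`result = 6` → result = 6
`check = q < result` → check = False
So check = False

Answer: False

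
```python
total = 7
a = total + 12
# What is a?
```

Trace:
`total = 7` → total = 7
`a = total + 12` → a = 19
So a = 19

Answer: 19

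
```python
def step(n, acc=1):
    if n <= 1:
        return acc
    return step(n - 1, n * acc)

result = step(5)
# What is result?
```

Accumulator trace (n, acc): (5, 1) -> (4, 5) -> (3, 20) -> (2, 60) -> (1, 120) -> return 120

Answer: 120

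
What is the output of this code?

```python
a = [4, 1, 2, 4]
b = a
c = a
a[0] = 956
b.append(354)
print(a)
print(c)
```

Key concept: multiple aliases.
Step by step:
`a = [4, 1, 2, 4]` → a = [4, 1, 2, 4]
`b = a` → b = [4, 1, 2, 4] (same object as a)
`c = a` → c = [4, 1, 2, 4] (same object as a, b)
`a[0] = 956` → a = [956, 1, 2, 4] (same object as b, c); b = [956, 1, 2, 4] (same object as a, c); c = [956, 1, 2, 4] (same object as a, b)
`b.append(354)` → a = [956, 1, 2, 4, 354] (same object as b, c); b = [956, 1, 2, 4, 354] (same object as a, c); c = [956, 1, 2, 4, 354] (same object as a, b)
`print(a)` → prints [956, 1, 2, 4, 354]
`print(c)` → prints [956, 1, 2, 4, 354]

Answer:
[956, 1, 2, 4, 354]
[956, 1, 2, 4, 354]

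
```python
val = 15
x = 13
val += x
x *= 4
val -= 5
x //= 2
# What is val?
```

Trace:
`val = 15` → val = 15
`x = 13` → x = 13
`val += x` → val = 28
`x *= 4` → x = 52
`val -= 5` → val = 23
`x //= 2` → x = 26
So val = 23

Answer: 23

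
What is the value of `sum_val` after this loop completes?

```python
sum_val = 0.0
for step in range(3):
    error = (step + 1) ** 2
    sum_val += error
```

Sum of squared losses 1² + 2² + ... + 3²
`sum_val` takes the values: 0.0 → 1.0 → 5.0 → 14.0

Answer: 14.0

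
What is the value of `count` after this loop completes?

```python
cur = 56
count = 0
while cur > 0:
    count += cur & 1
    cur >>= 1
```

Count set bits in 56 (binary: 0b111000)
`count` takes the values: 0 → 1 → 2 → 3

Answer: 3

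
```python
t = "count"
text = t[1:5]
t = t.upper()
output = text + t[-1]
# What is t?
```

Trace:
`t = "count"` → t = 'count'
`text = t[1:5]` → text = 'ount'
`t = t.upper()` → t = 'COUNT'
`output = text + t[-1]` → output = 'ountT'
So t = 'COUNT'

Answer: 'COUNT'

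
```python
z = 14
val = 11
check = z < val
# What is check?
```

Trace:
`z = 14` → z = 14
`val = 11` → val = 11
`check = z < val` → check = False
So check = False

Answer: False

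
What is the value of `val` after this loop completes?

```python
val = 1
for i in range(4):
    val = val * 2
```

Multiply by 2, 4 times: 1 * 2^4 = 16
`val` takes the values: 1 → 2 → 4 → 8 → 16

Answer: 16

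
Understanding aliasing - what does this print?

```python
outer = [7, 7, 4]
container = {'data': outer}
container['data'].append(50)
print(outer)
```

Key concept: dict holds reference to list.
Step by step:
`outer = [7, 7, 4]` → outer = [7, 7, 4]
`container = {'data': outer}` → container = {'data': [7, 7, 4]}
`container['data'].append(50)` → outer = [7, 7, 4, 50]; container = {'data': [7, 7, 4, 50]}
`print(outer)` → prints [7, 7, 4, 50]

Answer: [7, 7, 4, 50]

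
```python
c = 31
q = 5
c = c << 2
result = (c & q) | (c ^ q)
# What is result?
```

Trace:
`c = 31` → c = 31
`q = 5` → q = 5
`c = c << 2` → c = 124
`result = (c & q) | (c ^ q)` → result = 125
So result = 125

Answer: 125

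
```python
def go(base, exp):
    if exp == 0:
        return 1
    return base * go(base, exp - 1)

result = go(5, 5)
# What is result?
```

go(5, 5) = 5 * 5 * 5 * 5 * 5 = 3125

Answer: 3125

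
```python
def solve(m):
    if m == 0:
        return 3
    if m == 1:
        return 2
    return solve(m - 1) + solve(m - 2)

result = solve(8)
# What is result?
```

Build up from base cases: solve(0)=3, solve(1)=2, solve(2)=5, solve(3)=7, solve(4)=12, solve(5)=19, solve(6)=31, ..., solve(8)=81

Answer: 81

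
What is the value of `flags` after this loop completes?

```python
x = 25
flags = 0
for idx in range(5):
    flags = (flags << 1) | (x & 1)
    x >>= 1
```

Reverse lowest 5 bits of 25
`flags` takes the values: 0 → 1 → 2 → 4 → 9 → 19

Answer: 19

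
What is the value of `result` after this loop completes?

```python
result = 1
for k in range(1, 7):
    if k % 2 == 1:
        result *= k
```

Product of odd numbers 1 to 6
`result` takes the values: 1 → 3 → 15

Answer: 15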